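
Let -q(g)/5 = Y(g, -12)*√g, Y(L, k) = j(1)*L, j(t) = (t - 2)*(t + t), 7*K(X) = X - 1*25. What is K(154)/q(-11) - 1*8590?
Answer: -8590 + 129*I*√11/8470 ≈ -8590.0 + 0.050513*I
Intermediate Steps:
K(X) = -25/7 + X/7 (K(X) = (X - 1*25)/7 = (X - 25)/7 = (-25 + X)/7 = -25/7 + X/7)
j(t) = 2*t*(-2 + t) (j(t) = (-2 + t)*(2*t) = 2*t*(-2 + t))
Y(L, k) = -2*L (Y(L, k) = (2*1*(-2 + 1))*L = (2*1*(-1))*L = -2*L)
q(g) = 10*g^(3/2) (q(g) = -5*(-2*g)*√g = -(-10)*g^(3/2) = 10*g^(3/2))
K(154)/q(-11) - 1*8590 = (-25/7 + (⅐)*154)/((10*(-11)^(3/2))) - 1*8590 = (-25/7 + 22)/((10*(-11*I*√11))) - 8590 = 129/(7*((-110*I*√11))) - 8590 = 129*(I*√11/1210)/7 - 8590 = 129*I*√11/8470 - 8590 = -8590 + 129*I*√11/8470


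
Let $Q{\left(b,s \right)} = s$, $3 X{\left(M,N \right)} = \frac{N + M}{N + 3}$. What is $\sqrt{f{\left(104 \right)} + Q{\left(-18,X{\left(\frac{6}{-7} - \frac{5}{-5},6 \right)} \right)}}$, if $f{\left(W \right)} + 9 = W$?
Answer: $\frac{\sqrt{377958}}{63} \approx 9.7585$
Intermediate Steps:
$X{\left(M,N \right)} = \frac{M + N}{3 \left(3 + N\right)}$ ($X{\left(M,N \right)} = \frac{\left(N + M\right) \frac{1}{N + 3}}{3} = \frac{\left(M + N\right) \frac{1}{3 + N}}{3} = \frac{\frac{1}{3 + N} \left(M + N\right)}{3} = \frac{M + N}{3 \left(3 + N\right)}$)
$f{\left(W \right)} = -9 + W$
$\sqrt{f{\left(104 \right)} + Q{\left(-18,X{\left(\frac{6}{-7} - \frac{5}{-5},6 \right)} \right)}} = \sqrt{\left(-9 + 104\right) + \frac{\left(\frac{6}{-7} - \frac{5}{-5}\right) + 6}{3 \left(3 + 6\right)}} = \sqrt{95 + \frac{\left(6 \left(- \frac{1}{7}\right) - -1\right) + 6}{3 \cdot 9}} = \sqrt{95 + \frac{1}{3} \cdot \frac{1}{9} \left(\left(- \frac{6}{7} + 1\right) + 6\right)} = \sqrt{95 + \frac{1}{3} \cdot \frac{1}{9} \left(\frac{1}{7} + 6\right)} = \sqrt{95 + \frac{1}{3} \cdot \frac{1}{9} \cdot \frac{43}{7}} = \sqrt{95 + \frac{43}{189}} = \sqrt{\frac{17998}{189}} = \frac{\sqrt{377958}}{63}$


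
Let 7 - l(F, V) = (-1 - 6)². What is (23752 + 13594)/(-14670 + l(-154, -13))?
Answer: -18673/7356 ≈ -2.5385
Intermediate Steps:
l(F, V) = -42 (l(F, V) = 7 - (-1 - 6)² = 7 - 1*(-7)² = 7 - 1*49 = 7 - 49 = -42)
(23752 + 13594)/(-14670 + l(-154, -13)) = (23752 + 13594)/(-14670 - 42) = 37346/(-14712) = 37346*(-1/14712) = -18673/7356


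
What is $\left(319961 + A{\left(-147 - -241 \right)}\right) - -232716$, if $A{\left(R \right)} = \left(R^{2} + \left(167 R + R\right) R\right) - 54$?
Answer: $2045907$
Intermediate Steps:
$A{\left(R \right)} = -54 + 169 R^{2}$ ($A{\left(R \right)} = \left(R^{2} + 168 R R\right) - 54 = \left(R^{2} + 168 R^{2}\right) - 54 = 169 R^{2} - 54 = -54 + 169 R^{2}$)
$\left(319961 + A{\left(-147 - -241 \right)}\right) - -232716 = \left(319961 - \left(54 - 169 \left(-147 - -241\right)^{2}\right)\right) - -232716 = \left(319961 - \left(54 - 169 \left(-147 + 241\right)^{2}\right)\right) + 232716 = \left(319961 - \left(54 - 169 \cdot 94^{2}\right)\right) + 232716 = \left(319961 + \left(-54 + 169 \cdot 8836\right)\right) + 232716 = \left(319961 + \left(-54 + 1493284\right)\right) + 232716 = \left(319961 + 1493230\right) + 232716 = 1813191 + 232716 = 2045907$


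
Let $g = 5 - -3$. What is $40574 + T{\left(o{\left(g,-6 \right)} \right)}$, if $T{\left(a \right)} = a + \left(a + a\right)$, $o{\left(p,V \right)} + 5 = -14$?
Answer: $40517$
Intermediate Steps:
$g = 8$ ($g = 5 + 3 = 8$)
$o{\left(p,V \right)} = -19$ ($o{\left(p,V \right)} = -5 - 14 = -19$)
$T{\left(a \right)} = 3 a$ ($T{\left(a \right)} = a + 2 a = 3 a$)
$40574 + T{\left(o{\left(g,-6 \right)} \right)} = 40574 + 3 \left(-19\right) = 40574 - 57 = 40517$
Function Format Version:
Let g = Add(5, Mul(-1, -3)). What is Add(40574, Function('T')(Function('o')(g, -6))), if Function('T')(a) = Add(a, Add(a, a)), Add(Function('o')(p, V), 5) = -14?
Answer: 40517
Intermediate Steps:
g = 8 (g = Add(5, 3) = 8)
Function('o')(p, V) = -19 (Function('o')(p, V) = Add(-5, -14) = -19)
Function('T')(a) = Mul(3, a) (Function('T')(a) = Add(a, Mul(2, a)) = Mul(3, a))
Add(40574, Function('T')(Function('o')(g, -6))) = Add(40574, Mul(3, -19)) = Add(40574, -57) = 40517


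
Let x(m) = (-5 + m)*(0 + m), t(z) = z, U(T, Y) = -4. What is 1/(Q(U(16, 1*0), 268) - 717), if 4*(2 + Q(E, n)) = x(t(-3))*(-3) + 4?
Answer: -1/736 ≈ -0.0013587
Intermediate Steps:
x(m) = m*(-5 + m) (x(m) = (-5 + m)*m = m*(-5 + m))
Q(E, n) = -19 (Q(E, n) = -2 + (-3*(-5 - 3)*(-3) + 4)/4 = -2 + (-3*(-8)*(-3) + 4)/4 = -2 + (24*(-3) + 4)/4 = -2 + (-72 + 4)/4 = -2 + (¼)*(-68) = -2 - 17 = -19)
1/(Q(U(16, 1*0), 268) - 717) = 1/(-19 - 717) = 1/(-736) = -1/736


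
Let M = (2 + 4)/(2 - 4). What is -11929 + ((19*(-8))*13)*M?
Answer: -6001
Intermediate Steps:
M = -3 (M = 6/(-2) = 6*(-1/2) = -3)
-11929 + ((19*(-8))*13)*M = -11929 + ((19*(-8))*13)*(-3) = -11929 - 152*13*(-3) = -11929 - 1976*(-3) = -11929 + 5928 = -6001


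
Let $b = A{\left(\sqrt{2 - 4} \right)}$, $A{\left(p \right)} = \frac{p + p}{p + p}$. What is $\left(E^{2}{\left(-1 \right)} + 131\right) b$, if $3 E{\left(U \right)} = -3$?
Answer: $132$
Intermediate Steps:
$A{\left(p \right)} = 1$ ($A{\left(p \right)} = \frac{2 p}{2 p} = 2 p \frac{1}{2 p} = 1$)
$E{\left(U \right)} = -1$ ($E{\left(U \right)} = \frac{1}{3} \left(-3\right) = -1$)
$b = 1$
$\left(E^{2}{\left(-1 \right)} + 131\right) b = \left(\left(-1\right)^{2} + 131\right) 1 = \left(1 + 131\right) 1 = 132 \cdot 1 = 132$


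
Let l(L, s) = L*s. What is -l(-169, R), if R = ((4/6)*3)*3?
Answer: 1014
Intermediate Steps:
R = 6 (R = ((4*(⅙))*3)*3 = ((⅔)*3)*3 = 2*3 = 6)
-l(-169, R) = -(-169)*6 = -1*(-1014) = 1014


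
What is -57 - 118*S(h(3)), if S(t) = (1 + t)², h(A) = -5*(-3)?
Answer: -30265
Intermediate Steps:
h(A) = 15
-57 - 118*S(h(3)) = -57 - 118*(1 + 15)² = -57 - 118*16² = -57 - 118*256 = -57 - 30208 = -30265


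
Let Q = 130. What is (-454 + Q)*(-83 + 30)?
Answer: 17172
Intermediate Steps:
(-454 + Q)*(-83 + 30) = (-454 + 130)*(-83 + 30) = -324*(-53) = 17172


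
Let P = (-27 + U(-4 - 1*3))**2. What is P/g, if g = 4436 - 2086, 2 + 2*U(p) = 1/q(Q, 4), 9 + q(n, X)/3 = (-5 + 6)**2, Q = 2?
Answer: 72361/216576 ≈ 0.33411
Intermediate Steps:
q(n, X) = -24 (q(n, X) = -27 + 3*(-5 + 6)**2 = -27 + 3*1**2 = -27 + 3*1 = -27 + 3 = -24)
U(p) = -49/48 (U(p) = -1 + (1/(-24))/2 = -1 + (1*(-1/24))/2 = -1 + (1/2)*(-1/24) = -1 - 1/48 = -49/48)
g = 2350
P = 1809025/2304 (P = (-27 - 49/48)**2 = (-1345/48)**2 = 1809025/2304 ≈ 785.17)
P/g = (1809025/2304)/2350 = (1809025/2304)*(1/2350) = 72361/216576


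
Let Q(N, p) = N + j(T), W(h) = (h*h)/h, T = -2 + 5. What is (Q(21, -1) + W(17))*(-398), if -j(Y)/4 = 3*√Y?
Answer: -15124 + 4776*√3 ≈ -6851.7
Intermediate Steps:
T = 3
W(h) = h (W(h) = h²/h = h)
j(Y) = -12*√Y
Q(N, p) = N - 12*√3
(Q(21, -1) + W(17))*(-398) = ((21 - 12*√3) + 17)*(-398) = (38 - 12*√3)*(-398) = -15124 + 4776*√3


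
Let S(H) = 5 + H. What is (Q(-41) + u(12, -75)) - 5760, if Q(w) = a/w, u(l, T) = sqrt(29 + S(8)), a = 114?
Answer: -236274/41 + sqrt(42) ≈ -5756.3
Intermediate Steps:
u(l, T) = sqrt(42) (u(l, T) = sqrt(29 + (5 + 8)) = sqrt(29 + 13) = sqrt(42))
Q(w) = 114/w
(Q(-41) + u(12, -75)) - 5760 = (114/(-41) + sqrt(42)) - 5760 = (114*(-1/41) + sqrt(42)) - 5760 = (-114/41 + sqrt(42)) - 5760 = -236274/41 + sqrt(42)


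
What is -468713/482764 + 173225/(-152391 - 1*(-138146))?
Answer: -18060722117/1375394636 ≈ -13.131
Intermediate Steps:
-468713/482764 + 173225/(-152391 - 1*(-138146)) = -468713*1/482764 + 173225/(-152391 + 138146) = -468713/482764 + 173225/(-14245) = -468713/482764 + 173225*(-1/14245) = -468713/482764 - 34645/2849 = -18060722117/1375394636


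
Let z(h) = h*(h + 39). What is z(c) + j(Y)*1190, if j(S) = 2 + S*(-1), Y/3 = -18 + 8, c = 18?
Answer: 39106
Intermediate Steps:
Y = -30 (Y = 3*(-18 + 8) = 3*(-10) = -30)
j(S) = 2 - S
z(h) = h*(39 + h)
z(c) + j(Y)*1190 = 18*(39 + 18) + (2 - 1*(-30))*1190 = 18*57 + (2 + 30)*1190 = 1026 + 32*1190 = 1026 + 38080 = 39106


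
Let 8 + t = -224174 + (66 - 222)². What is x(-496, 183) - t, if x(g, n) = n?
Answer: 200029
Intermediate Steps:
t = -199846 (t = -8 + (-224174 + (66 - 222)²) = -8 + (-224174 + (-156)²) = -8 + (-224174 + 24336) = -8 - 199838 = -199846)
x(-496, 183) - t = 183 - 1*(-199846) = 183 + 199846 = 200029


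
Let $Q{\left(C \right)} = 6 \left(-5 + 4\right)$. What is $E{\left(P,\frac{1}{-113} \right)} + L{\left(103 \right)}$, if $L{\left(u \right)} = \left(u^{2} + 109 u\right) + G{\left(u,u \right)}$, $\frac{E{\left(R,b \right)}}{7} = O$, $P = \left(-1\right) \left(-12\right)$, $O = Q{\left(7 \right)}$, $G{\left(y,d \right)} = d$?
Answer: $21897$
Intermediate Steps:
$Q{\left(C \right)} = -6$ ($Q{\left(C \right)} = 6 \left(-1\right) = -6$)
$O = -6$
$P = 12$
$E{\left(R,b \right)} = -42$ ($E{\left(R,b \right)} = 7 \left(-6\right) = -42$)
$L{\left(u \right)} = u^{2} + 110 u$ ($L{\left(u \right)} = \left(u^{2} + 109 u\right) + u = u^{2} + 110 u$)
$E{\left(P,\frac{1}{-113} \right)} + L{\left(103 \right)} = -42 + 103 \left(110 + 103\right) = -42 + 103 \cdot 213 = -42 + 21939 = 21897$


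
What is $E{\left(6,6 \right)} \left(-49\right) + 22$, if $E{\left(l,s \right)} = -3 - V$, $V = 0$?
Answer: $169$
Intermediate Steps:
$E{\left(l,s \right)} = -3$ ($E{\left(l,s \right)} = -3 - 0 = -3 + 0 = -3$)
$E{\left(6,6 \right)} \left(-49\right) + 22 = \left(-3\right) \left(-49\right) + 22 = 147 + 22 = 169$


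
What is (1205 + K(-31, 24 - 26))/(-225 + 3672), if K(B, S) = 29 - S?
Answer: 412/1149 ≈ 0.35857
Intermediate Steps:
(1205 + K(-31, 24 - 26))/(-225 + 3672) = (1205 + (29 - (24 - 26)))/(-225 + 3672) = (1205 + (29 - 1*(-2)))/3447 = (1205 + (29 + 2))*(1/3447) = (1205 + 31)*(1/3447) = 1236*(1/3447) = 412/1149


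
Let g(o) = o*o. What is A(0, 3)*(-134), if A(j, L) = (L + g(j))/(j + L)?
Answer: -134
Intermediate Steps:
g(o) = o²
A(j, L) = (L + j²)/(L + j) (A(j, L) = (L + j²)/(j + L) = (L + j²)/(L + j))
A(0, 3)*(-134) = ((3 + 0²)/(3 + 0))*(-134) = ((3 + 0)/3)*(-134) = ((⅓)*3)*(-134) = 1*(-134) = -134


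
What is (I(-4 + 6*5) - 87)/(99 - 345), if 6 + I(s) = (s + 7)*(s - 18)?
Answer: -57/82 ≈ -0.69512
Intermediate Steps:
I(s) = -6 + (-18 + s)*(7 + s) (I(s) = -6 + (s + 7)*(s - 18) = -6 + (7 + s)*(-18 + s) = -6 + (-18 + s)*(7 + s))
(I(-4 + 6*5) - 87)/(99 - 345) = ((-132 + (-4 + 6*5)² - 11*(-4 + 6*5)) - 87)/(99 - 345) = ((-132 + (-4 + 30)² - 11*(-4 + 30)) - 87)/(-246) = ((-132 + 26² - 11*26) - 87)*(-1/246) = ((-132 + 676 - 286) - 87)*(-1/246) = (258 - 87)*(-1/246) = 171*(-1/246) = -57/82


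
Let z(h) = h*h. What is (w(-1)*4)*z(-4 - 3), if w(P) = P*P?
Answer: 196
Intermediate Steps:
w(P) = P²
z(h) = h²
(w(-1)*4)*z(-4 - 3) = ((-1)²*4)*(-4 - 3)² = (1*4)*(-7)² = 4*49 = 196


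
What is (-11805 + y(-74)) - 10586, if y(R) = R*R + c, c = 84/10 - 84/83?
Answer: -7016659/415 ≈ -16908.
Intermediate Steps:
c = 3066/415 (c = 84*(⅒) - 84*1/83 = 42/5 - 84/83 = 3066/415 ≈ 7.3880)
y(R) = 3066/415 + R² (y(R) = R*R + 3066/415 = R² + 3066/415 = 3066/415 + R²)
(-11805 + y(-74)) - 10586 = (-11805 + (3066/415 + (-74)²)) - 10586 = (-11805 + (3066/415 + 5476)) - 10586 = (-11805 + 2275606/415) - 10586 = -2623469/415 - 10586 = -7016659/415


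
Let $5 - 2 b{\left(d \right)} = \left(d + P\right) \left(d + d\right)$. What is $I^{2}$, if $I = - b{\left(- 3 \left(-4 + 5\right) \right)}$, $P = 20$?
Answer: $\frac{11449}{4} \approx 2862.3$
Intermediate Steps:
$b{\left(d \right)} = \frac{5}{2} - d \left(20 + d\right)$ ($b{\left(d \right)} = \frac{5}{2} - \frac{\left(d + 20\right) \left(d + d\right)}{2} = \frac{5}{2} - \frac{\left(20 + d\right) 2 d}{2} = \frac{5}{2} - \frac{2 d \left(20 + d\right)}{2} = \frac{5}{2} - d \left(20 + d\right)$)
$I = - \frac{107}{2}$ ($I = - (\frac{5}{2} - \left(- 3 \left(-4 + 5\right)\right)^{2} - 20 \left(- 3 \left(-4 + 5\right)\right)) = - (\frac{5}{2} - \left(\left(-3\right) 1\right)^{2} - 20 \left(\left(-3\right) 1\right)) = - (\frac{5}{2} - \left(-3\right)^{2} - -60) = - (\frac{5}{2} - 9 + 60) = \left(-1\right) \frac{107}{2} = - \frac{107}{2} \approx -53.5$)
$I^{2} = \left(- \frac{107}{2}\right)^{2} = \frac{11449}{4}$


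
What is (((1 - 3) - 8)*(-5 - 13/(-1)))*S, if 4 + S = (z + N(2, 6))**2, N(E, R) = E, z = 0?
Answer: 0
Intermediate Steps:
S = 0 (S = -4 + (0 + 2)**2 = -4 + 2**2 = -4 + 4 = 0)
(((1 - 3) - 8)*(-5 - 13/(-1)))*S = (((1 - 3) - 8)*(-5 - 13/(-1)))*0 = ((-2 - 8)*(-5 - 13*(-1)))*0 = -10*(-5 + 13)*0 = -10*8*0 = -80*0 = 0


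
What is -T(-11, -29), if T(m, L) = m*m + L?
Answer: -92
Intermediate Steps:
T(m, L) = L + m² (T(m, L) = m² + L = L + m²)
-T(-11, -29) = -(-29 + (-11)²) = -(-29 + 121) = -1*92 = -92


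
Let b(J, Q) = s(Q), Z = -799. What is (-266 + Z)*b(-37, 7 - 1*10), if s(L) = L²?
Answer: -9585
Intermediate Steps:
b(J, Q) = Q²
(-266 + Z)*b(-37, 7 - 1*10) = (-266 - 799)*(7 - 1*10)² = -1065*(7 - 10)² = -1065*(-3)² = -1065*9 = -9585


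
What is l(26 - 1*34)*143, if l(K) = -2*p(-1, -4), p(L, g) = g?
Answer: 1144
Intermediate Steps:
l(K) = 8 (l(K) = -2*(-4) = 8)
l(26 - 1*34)*143 = 8*143 = 1144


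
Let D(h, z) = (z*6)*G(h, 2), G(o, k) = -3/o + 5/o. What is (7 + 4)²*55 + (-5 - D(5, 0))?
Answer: 6650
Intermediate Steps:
G(o, k) = 2/o
D(h, z) = 12*z/h (D(h, z) = (z*6)*(2/h) = (6*z)*(2/h) = 12*z/h)
(7 + 4)²*55 + (-5 - D(5, 0)) = (7 + 4)²*55 + (-5 - 12*0/5) = 11²*55 + (-5 - 12*0/5) = 121*55 + (-5 - 1*0) = 6655 + (-5 + 0) = 6655 - 5 = 6650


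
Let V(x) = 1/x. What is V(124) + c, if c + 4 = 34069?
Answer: 4224061/124 ≈ 34065.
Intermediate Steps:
c = 34065 (c = -4 + 34069 = 34065)
V(124) + c = 1/124 + 34065 = 4224061/124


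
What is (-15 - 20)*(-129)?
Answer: 4515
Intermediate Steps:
(-15 - 20)*(-129) = -35*(-129) = 4515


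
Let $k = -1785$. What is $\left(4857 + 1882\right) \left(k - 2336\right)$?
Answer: $-27771419$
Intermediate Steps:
$\left(4857 + 1882\right) \left(k - 2336\right) = \left(4857 + 1882\right) \left(-1785 - 2336\right) = 6739 \left(-4121\right) = -27771419$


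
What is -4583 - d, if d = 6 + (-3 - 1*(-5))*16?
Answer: -4621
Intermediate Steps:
d = 38 (d = 6 + (-3 + 5)*16 = 6 + 2*16 = 6 + 32 = 38)
-4583 - d = -4583 - 1*38 = -4583 - 38 = -4621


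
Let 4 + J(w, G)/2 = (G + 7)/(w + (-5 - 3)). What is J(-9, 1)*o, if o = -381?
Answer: 57912/17 ≈ 3406.6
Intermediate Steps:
J(w, G) = -8 + 2*(7 + G)/(-8 + w) (J(w, G) = -8 + 2*((G + 7)/(w + (-5 - 3))) = -8 + 2*((7 + G)/(w - 8)) = -8 + 2*((7 + G)/(-8 + w)) = -8 + 2*(7 + G)/(-8 + w))
J(-9, 1)*o = (2*(39 + 1 - 4*(-9))/(-8 - 9))*(-381) = (2*(39 + 1 + 36)/(-17))*(-381) = (2*(-1/17)*76)*(-381) = -152/17*(-381) = 57912/17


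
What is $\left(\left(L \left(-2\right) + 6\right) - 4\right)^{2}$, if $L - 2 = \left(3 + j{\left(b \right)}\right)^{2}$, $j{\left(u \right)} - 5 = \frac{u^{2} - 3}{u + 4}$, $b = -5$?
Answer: $155236$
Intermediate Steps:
$j{\left(u \right)} = 5 + \frac{-3 + u^{2}}{4 + u}$ ($j{\left(u \right)} = 5 + \frac{u^{2} - 3}{u + 4} = 5 + \frac{-3 + u^{2}}{4 + u}$)
$L = 198$ ($L = 2 + \left(3 + \frac{17 + \left(-5\right)^{2} + 5 \left(-5\right)}{4 - 5}\right)^{2} = 2 + \left(3 + \frac{17 + 25 - 25}{-1}\right)^{2} = 2 + \left(3 - 17\right)^{2} = 2 + \left(-14\right)^{2} = 2 + 196 = 198$)
$\left(\left(L \left(-2\right) + 6\right) - 4\right)^{2} = \left(\left(198 \left(-2\right) + 6\right) - 4\right)^{2} = \left(\left(-396 + 6\right) - 4\right)^{2} = \left(-390 - 4\right)^{2} = \left(-394\right)^{2} = 155236$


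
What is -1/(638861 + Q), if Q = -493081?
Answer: -1/145780 ≈ -6.8596e-6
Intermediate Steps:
-1/(638861 + Q) = -1/(638861 - 493081) = -1/145780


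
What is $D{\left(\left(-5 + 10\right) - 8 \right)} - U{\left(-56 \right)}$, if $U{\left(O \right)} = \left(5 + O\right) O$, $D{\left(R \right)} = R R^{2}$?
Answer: $-2883$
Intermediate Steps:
$D{\left(R \right)} = R^{3}$
$U{\left(O \right)} = O \left(5 + O\right)$
$D{\left(\left(-5 + 10\right) - 8 \right)} - U{\left(-56 \right)} = \left(\left(-5 + 10\right) - 8\right)^{3} - - 56 \left(5 - 56\right) = \left(5 - 8\right)^{3} - \left(-56\right) \left(-51\right) = \left(-3\right)^{3} - 2856 = -27 - 2856 = -2883$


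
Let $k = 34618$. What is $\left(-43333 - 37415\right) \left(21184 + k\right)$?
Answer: $-4505899896$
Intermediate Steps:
$\left(-43333 - 37415\right) \left(21184 + k\right) = \left(-43333 - 37415\right) \left(21184 + 34618\right) = \left(-80748\right) 55802 = -4505899896$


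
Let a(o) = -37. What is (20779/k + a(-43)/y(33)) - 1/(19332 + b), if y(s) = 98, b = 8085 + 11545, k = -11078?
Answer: -3403965035/1510673626 ≈ -2.2533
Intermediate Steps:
b = 19630
(20779/k + a(-43)/y(33)) - 1/(19332 + b) = (20779/(-11078) - 37/98) - 1/(19332 + 19630) = (20779*(-1/11078) - 37*1/98) - 1/38962 = (-20779/11078 - 37/98) - 1*1/38962 = -611557/271411 - 1/38962 = -3403965035/1510673626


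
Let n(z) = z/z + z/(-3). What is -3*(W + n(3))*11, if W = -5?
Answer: 165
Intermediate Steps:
n(z) = 1 - z/3 (n(z) = 1 + z*(-⅓) = 1 - z/3)
-3*(W + n(3))*11 = -3*(-5 + (1 - ⅓*3))*11 = -3*(-5 + (1 - 1))*11 = -3*(-5 + 0)*11 = -3*(-5)*11 = 15*11 = 165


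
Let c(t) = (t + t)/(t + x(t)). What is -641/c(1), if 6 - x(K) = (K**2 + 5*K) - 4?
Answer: -3205/2 ≈ -1602.5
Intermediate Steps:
x(K) = 10 - K**2 - 5*K (x(K) = 6 - ((K**2 + 5*K) - 4) = 6 - (-4 + K**2 + 5*K) = 6 + (4 - K**2 - 5*K) = 10 - K**2 - 5*K)
c(t) = 2*t/(10 - t**2 - 4*t) (c(t) = (t + t)/(t + (10 - t**2 - 5*t)) = (2*t)/(10 - t**2 - 4*t) = 2*t/(10 - t**2 - 4*t))
-641/c(1) = -641/((-2*1/(-10 + 1**2 + 4*1))) = -641/((-2*1/(-10 + 1 + 4))) = -641/((-2*1/(-5))) = -641/((-2*1*(-1/5))) = -641/2/5 = -641*5/2 = -3205/2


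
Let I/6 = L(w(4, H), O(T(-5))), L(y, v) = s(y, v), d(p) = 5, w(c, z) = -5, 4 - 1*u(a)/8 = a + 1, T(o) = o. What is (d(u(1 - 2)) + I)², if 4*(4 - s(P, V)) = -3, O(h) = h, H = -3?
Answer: 4489/4 ≈ 1122.3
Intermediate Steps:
u(a) = 24 - 8*a (u(a) = 32 - 8*(a + 1) = 32 - 8*(1 + a) = 32 + (-8 - 8*a) = 24 - 8*a)
s(P, V) = 19/4 (s(P, V) = 4 - ¼*(-3) = 4 + ¾ = 19/4)
L(y, v) = 19/4
I = 57/2 (I = 6*(19/4) = 57/2 ≈ 28.500)
(d(u(1 - 2)) + I)² = (5 + 57/2)² = (67/2)² = 4489/4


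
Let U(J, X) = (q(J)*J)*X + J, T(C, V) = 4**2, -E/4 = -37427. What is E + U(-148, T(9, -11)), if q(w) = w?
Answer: 500024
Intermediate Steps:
E = 149708 (E = -4*(-37427) = 149708)
T(C, V) = 16
U(J, X) = J + X*J**2 (U(J, X) = (J*J)*X + J = J**2*X + J = X*J**2 + J = J + X*J**2)
E + U(-148, T(9, -11)) = 149708 - 148*(1 - 148*16) = 149708 - 148*(1 - 2368) = 149708 - 148*(-2367) = 149708 + 350316 = 500024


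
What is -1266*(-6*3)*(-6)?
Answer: -136728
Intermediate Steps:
-1266*(-6*3)*(-6) = -(-22788)*(-6) = -1266*108 = -136728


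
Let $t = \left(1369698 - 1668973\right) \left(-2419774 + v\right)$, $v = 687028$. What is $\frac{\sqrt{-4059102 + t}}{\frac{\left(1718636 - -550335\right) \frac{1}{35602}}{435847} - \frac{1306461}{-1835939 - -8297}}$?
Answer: $\frac{9453188803773316 \sqrt{3601135417}}{563237075742681} \approx 1.0072 \cdot 10^{6}$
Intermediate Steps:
$t = 518567559150$ ($t = \left(1369698 - 1668973\right) \left(-2419774 + 687028\right) = \left(-299275\right) \left(-1732746\right) = 518567559150$)
$\frac{\sqrt{-4059102 + t}}{\frac{\left(1718636 - -550335\right) \frac{1}{35602}}{435847} - \frac{1306461}{-1835939 - -8297}} = \frac{\sqrt{-4059102 + 518567559150}}{\frac{\left(1718636 - -550335\right) \frac{1}{35602}}{435847} - \frac{1306461}{-1835939 - -8297}} = \frac{\sqrt{518563500048}}{\left(1718636 + 550335\right) \frac{1}{35602} \cdot \frac{1}{435847} - \frac{1306461}{-1835939 + 8297}} = \frac{12 \sqrt{3601135417}}{2268971 \cdot \frac{1}{35602} \cdot \frac{1}{435847} - \frac{1306461}{-1827642}} = \frac{12 \sqrt{3601135417}}{\frac{2268971}{35602} \cdot \frac{1}{435847} - - \frac{435487}{609214}} = \frac{12 \sqrt{3601135417}}{\frac{2268971}{15517024894} + \frac{435487}{609214}} = \frac{12 \sqrt{3601135417}}{\frac{1689711227228043}{2363297200943329}} = 12 \sqrt{3601135417} \cdot \frac{2363297200943329}{1689711227228043} = \frac{9453188803773316 \sqrt{3601135417}}{563237075742681}$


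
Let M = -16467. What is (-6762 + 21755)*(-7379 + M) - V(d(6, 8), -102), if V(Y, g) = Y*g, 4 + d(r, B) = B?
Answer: -357522670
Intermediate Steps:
d(r, B) = -4 + B
(-6762 + 21755)*(-7379 + M) - V(d(6, 8), -102) = (-6762 + 21755)*(-7379 - 16467) - (-4 + 8)*(-102) = 14993*(-23846) - 4*(-102) = -357523078 - 1*(-408) = -357523078 + 408 = -357522670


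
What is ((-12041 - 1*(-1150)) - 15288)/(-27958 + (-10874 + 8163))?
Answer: 26179/30669 ≈ 0.85360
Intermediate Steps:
((-12041 - 1*(-1150)) - 15288)/(-27958 + (-10874 + 8163)) = ((-12041 + 1150) - 15288)/(-27958 - 2711) = (-10891 - 15288)/(-30669) = -26179*(-1/30669) = 26179/30669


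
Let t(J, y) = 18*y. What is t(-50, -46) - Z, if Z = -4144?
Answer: 3316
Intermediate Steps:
t(-50, -46) - Z = 18*(-46) - 1*(-4144) = -828 + 4144 = 3316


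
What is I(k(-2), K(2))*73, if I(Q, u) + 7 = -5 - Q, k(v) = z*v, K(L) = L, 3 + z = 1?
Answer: -1168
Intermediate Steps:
z = -2 (z = -3 + 1 = -2)
k(v) = -2*v
I(Q, u) = -12 - Q (I(Q, u) = -7 + (-5 - Q) = -12 - Q)
I(k(-2), K(2))*73 = (-12 - (-2)*(-2))*73 = (-12 - 1*4)*73 = (-12 - 4)*73 = -16*73 = -1168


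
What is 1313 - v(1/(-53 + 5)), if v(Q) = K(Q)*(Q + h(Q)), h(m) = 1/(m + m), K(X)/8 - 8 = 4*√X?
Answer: 8551/3 + 1153*I*√3/18 ≈ 2850.3 + 110.95*I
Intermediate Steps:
K(X) = 64 + 32*√X (K(X) = 64 + 8*(4*√X) = 64 + 32*√X)
h(m) = 1/(2*m)
v(Q) = (64 + 32*√Q)*(Q + 1/(2*Q))
1313 - v(1/(-53 + 5)) = 1313 - 16*(1 + 2*(1/(-53 + 5))²)*(2 + √(1/(-53 + 5)))/(1/(-53 + 5)) = 1313 - 16*(1 + 2*(1/(-48))²)*(2 + √(1/(-48)))/(1/(-48)) = 1313 - 16*(1 + 2*(-1/48)²)*(2 + √(-1/48))/(-1/48) = 1313 - 16*(-48)*(1 + 2*(1/2304))*(2 + I*√3/12) = 1313 - 16*(-48)*(1 + 1/1152)*(2 + I*√3/12) = 1313 - 16*(-48)*1153*(2 + I*√3/12)/1152 = 1313 - (-4612/3 - 1153*I*√3/18) = 1313 + (4612/3 + 1153*I*√3/18) = 8551/3 + 1153*I*√3/18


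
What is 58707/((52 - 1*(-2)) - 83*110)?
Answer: -58707/9076 ≈ -6.4684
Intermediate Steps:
58707/((52 - 1*(-2)) - 83*110) = 58707/((52 + 2) - 9130) = 58707/(54 - 9130) = 58707/(-9076) = 58707*(-1/9076) = -58707/9076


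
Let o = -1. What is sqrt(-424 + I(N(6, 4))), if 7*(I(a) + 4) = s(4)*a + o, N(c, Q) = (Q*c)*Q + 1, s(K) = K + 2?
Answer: I*sqrt(345) ≈ 18.574*I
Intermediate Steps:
s(K) = 2 + K
N(c, Q) = 1 + c*Q**2 (N(c, Q) = c*Q**2 + 1 = 1 + c*Q**2)
I(a) = -29/7 + 6*a/7 (I(a) = -4 + ((2 + 4)*a - 1)/7 = -4 + (6*a - 1)/7 = -4 + (-1 + 6*a)/7 = -4 + (-1/7 + 6*a/7) = -29/7 + 6*a/7)
sqrt(-424 + I(N(6, 4))) = sqrt(-424 + (-29/7 + 6*(1 + 6*4**2)/7)) = sqrt(-424 + (-29/7 + 6*(1 + 6*16)/7)) = sqrt(-424 + (-29/7 + 6*(1 + 96)/7)) = sqrt(-424 + (-29/7 + (6/7)*97)) = sqrt(-424 + (-29/7 + 582/7)) = sqrt(-424 + 79) = sqrt(-345) = I*sqrt(345)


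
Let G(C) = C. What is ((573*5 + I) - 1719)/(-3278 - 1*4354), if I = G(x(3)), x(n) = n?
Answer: -383/2544 ≈ -0.15055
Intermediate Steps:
I = 3
((573*5 + I) - 1719)/(-3278 - 1*4354) = ((573*5 + 3) - 1719)/(-3278 - 1*4354) = ((2865 + 3) - 1719)/(-3278 - 4354) = (2868 - 1719)/(-7632) = 1149*(-1/7632) = -383/2544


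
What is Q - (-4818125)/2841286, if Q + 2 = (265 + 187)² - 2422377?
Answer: -6302180626325/2841286 ≈ -2.2181e+6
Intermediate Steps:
Q = -2218075 (Q = -2 + ((265 + 187)² - 2422377) = -2 + (452² - 2422377) = -2 + (204304 - 2422377) = -2 - 2218073 = -2218075)
Q - (-4818125)/2841286 = -2218075 - (-4818125)/2841286 = -2218075 - 1*(-4818125/2841286) = -2218075 + 4818125/2841286 = -6302180626325/2841286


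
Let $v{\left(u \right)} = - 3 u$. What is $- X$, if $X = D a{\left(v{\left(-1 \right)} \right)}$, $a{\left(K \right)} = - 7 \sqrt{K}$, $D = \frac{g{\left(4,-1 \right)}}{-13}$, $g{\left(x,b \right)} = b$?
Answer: $\frac{7 \sqrt{3}}{13} \approx 0.93264$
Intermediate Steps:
$D = \frac{1}{13}$ ($D = - \frac{1}{-13} = \left(-1\right) \left(- \frac{1}{13}\right) = \frac{1}{13} \approx 0.076923$)
$X = - \frac{7 \sqrt{3}}{13}$ ($X = \frac{\left(-7\right) \sqrt{\left(-3\right) \left(-1\right)}}{13} = \frac{\left(-7\right) \sqrt{3}}{13} = - \frac{7 \sqrt{3}}{13} \approx -0.93264$)
$- X = - \frac{\left(-7\right) \sqrt{3}}{13} = \frac{7 \sqrt{3}}{13}$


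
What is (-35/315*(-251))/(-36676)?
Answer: -251/330084 ≈ -0.00076041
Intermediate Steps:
(-35/315*(-251))/(-36676) = (-35*1/315*(-251))*(-1/36676) = -⅑*(-251)*(-1/36676) = (251/9)*(-1/36676) = -251/330084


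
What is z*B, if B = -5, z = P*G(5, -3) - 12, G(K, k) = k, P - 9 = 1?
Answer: 210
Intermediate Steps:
P = 10 (P = 9 + 1 = 10)
z = -42 (z = 10*(-3) - 12 = -30 - 12 = -42)
z*B = -42*(-5) = 210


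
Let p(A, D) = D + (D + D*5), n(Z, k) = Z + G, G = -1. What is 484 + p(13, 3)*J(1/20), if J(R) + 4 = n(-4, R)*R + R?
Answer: 1979/5 ≈ 395.80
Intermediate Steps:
n(Z, k) = -1 + Z (n(Z, k) = Z - 1 = -1 + Z)
p(A, D) = 7*D (p(A, D) = D + (D + 5*D) = D + 6*D = 7*D)
J(R) = -4 - 4*R (J(R) = -4 + ((-1 - 4)*R + R) = -4 + (-5*R + R) = -4 - 4*R)
484 + p(13, 3)*J(1/20) = 484 + (7*3)*(-4 - 4/20) = 484 + 21*(-4 - 4*1/20) = 484 + 21*(-4 - ⅕) = 484 + 21*(-21/5) = 484 - 441/5 = 1979/5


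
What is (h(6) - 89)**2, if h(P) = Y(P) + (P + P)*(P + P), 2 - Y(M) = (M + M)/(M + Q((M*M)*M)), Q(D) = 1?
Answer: 149769/49 ≈ 3056.5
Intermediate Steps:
Y(M) = 2 - 2*M/(1 + M) (Y(M) = 2 - (M + M)/(M + 1) = 2 - 2*M/(1 + M))
h(P) = 2/(1 + P) + 4*P**2 (h(P) = 2/(1 + P) + (P + P)*(P + P) = 2/(1 + P) + (2*P)*(2*P) = 2/(1 + P) + 4*P**2)
(h(6) - 89)**2 = (2*(1 + 2*6**2*(1 + 6))/(1 + 6) - 89)**2 = (2*(1 + 2*36*7)/7 - 89)**2 = (2*(1/7)*(1 + 504) - 89)**2 = (2*(1/7)*505 - 89)**2 = (1010/7 - 89)**2 = (387/7)**2 = 149769/49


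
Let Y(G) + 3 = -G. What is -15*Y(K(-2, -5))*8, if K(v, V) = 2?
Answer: 600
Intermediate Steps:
Y(G) = -3 - G
-15*Y(K(-2, -5))*8 = -15*(-3 - 1*2)*8 = -15*(-3 - 2)*8 = -15*(-5)*8 = 75*8 = 600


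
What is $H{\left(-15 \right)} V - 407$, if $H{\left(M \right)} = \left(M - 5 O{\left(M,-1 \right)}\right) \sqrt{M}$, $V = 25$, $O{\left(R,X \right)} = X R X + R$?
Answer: $-407 + 3375 i \sqrt{15} \approx -407.0 + 13071.0 i$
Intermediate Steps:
$O{\left(R,X \right)} = R + R X^{2}$ ($O{\left(R,X \right)} = R X X + R = R X^{2} + R = R + R X^{2}$)
$H{\left(M \right)} = - 9 M^{\frac{3}{2}}$ ($H{\left(M \right)} = \left(M - 5 M \left(1 + \left(-1\right)^{2}\right)\right) \sqrt{M} = \left(M - 5 M \left(1 + 1\right)\right) \sqrt{M} = \left(M - 5 M 2\right) \sqrt{M} = \left(M - 5 \cdot 2 M\right) \sqrt{M} = \left(M - 10 M\right) \sqrt{M} = - 9 M \sqrt{M} = - 9 M^{\frac{3}{2}}$)
$H{\left(-15 \right)} V - 407 = - 9 \left(-15\right)^{\frac{3}{2}} \cdot 25 - 407 = - 9 \left(- 15 i \sqrt{15}\right) 25 - 407 = 135 i \sqrt{15} \cdot 25 - 407 = 3375 i \sqrt{15} - 407 = -407 + 3375 i \sqrt{15}$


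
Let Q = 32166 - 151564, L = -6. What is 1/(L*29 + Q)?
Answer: -1/119572 ≈ -8.3632e-6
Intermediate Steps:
Q = -119398
1/(L*29 + Q) = 1/(-6*29 - 119398) = 1/(-174 - 119398) = 1/(-119572) = -1/119572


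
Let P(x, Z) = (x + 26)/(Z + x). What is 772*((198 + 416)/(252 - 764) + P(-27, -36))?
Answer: -3683405/4032 ≈ -913.54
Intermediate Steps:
P(x, Z) = (26 + x)/(Z + x)
772*((198 + 416)/(252 - 764) + P(-27, -36)) = 772*((198 + 416)/(252 - 764) + (26 - 27)/(-36 - 27)) = 772*(614/(-512) - 1/(-63)) = 772*(614*(-1/512) - 1/63*(-1)) = 772*(-307/256 + 1/63) = 772*(-19085/16128) = -3683405/4032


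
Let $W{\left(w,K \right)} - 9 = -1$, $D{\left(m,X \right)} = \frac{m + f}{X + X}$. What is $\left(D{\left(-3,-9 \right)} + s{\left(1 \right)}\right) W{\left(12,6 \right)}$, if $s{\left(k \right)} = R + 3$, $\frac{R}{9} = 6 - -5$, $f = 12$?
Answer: $812$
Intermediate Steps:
$D{\left(m,X \right)} = \frac{12 + m}{2 X}$ ($D{\left(m,X \right)} = \frac{m + 12}{X + X} = \frac{12 + m}{2 X}$)
$W{\left(w,K \right)} = 8$ ($W{\left(w,K \right)} = 9 - 1 = 8$)
$R = 99$ ($R = 9 \left(6 - -5\right) = 9 \left(6 + 5\right) = 9 \cdot 11 = 99$)
$s{\left(k \right)} = 102$ ($s{\left(k \right)} = 99 + 3 = 102$)
$\left(D{\left(-3,-9 \right)} + s{\left(1 \right)}\right) W{\left(12,6 \right)} = \left(\frac{12 - 3}{2 \left(-9\right)} + 102\right) 8 = \left(\frac{1}{2} \left(- \frac{1}{9}\right) 9 + 102\right) 8 = \left(- \frac{1}{2} + 102\right) 8 = \frac{203}{2} \cdot 8 = 812$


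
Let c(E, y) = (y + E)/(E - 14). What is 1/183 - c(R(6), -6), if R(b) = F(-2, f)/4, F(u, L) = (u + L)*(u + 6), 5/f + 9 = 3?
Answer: -9598/18483 ≈ -0.51929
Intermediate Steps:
f = -⅚ (f = 5/(-9 + 3) = 5/(-6) = 5*(-⅙) = -⅚ ≈ -0.83333)
F(u, L) = (6 + u)*(L + u) (F(u, L) = (L + u)*(6 + u) = (6 + u)*(L + u))
R(b) = -17/6 (R(b) = ((-2)² + 6*(-⅚) + 6*(-2) - ⅚*(-2))/4 = (4 - 5 - 12 + 5/3)*(¼) = -34/3*¼ = -17/6)
c(E, y) = (E + y)/(-14 + E)
1/183 - c(R(6), -6) = 1/183 - (-17/6 - 6)/(-14 - 17/6) = 1/183 - (-53)/((-101/6)*6) = 1/183 - (-6)*(-53)/(101*6) = 1/183 - 1*53/101 = 1/183 - 53/101 = -9598/18483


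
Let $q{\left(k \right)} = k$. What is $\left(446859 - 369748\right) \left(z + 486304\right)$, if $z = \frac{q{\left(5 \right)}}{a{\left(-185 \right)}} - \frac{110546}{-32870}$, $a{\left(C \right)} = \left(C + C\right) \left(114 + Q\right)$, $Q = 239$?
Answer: $\frac{16099163609052129761}{429315070} \approx 3.75 \cdot 10^{10}$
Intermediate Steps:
$a{\left(C \right)} = 706 C$ ($a{\left(C \right)} = \left(C + C\right) \left(114 + 239\right) = 2 C 353 = 706 C$)
$z = \frac{1443824871}{429315070}$ ($z = \frac{5}{706 \left(-185\right)} - \frac{110546}{-32870} = \frac{5}{-130610} - - \frac{55273}{16435} = 5 \left(- \frac{1}{130610}\right) + \frac{55273}{16435} = - \frac{1}{26122} + \frac{55273}{16435} = \frac{1443824871}{429315070} \approx 3.3631$)
$\left(446859 - 369748\right) \left(z + 486304\right) = \left(446859 - 369748\right) \left(\frac{1443824871}{429315070} + 486304\right) = 77111 \cdot \frac{208779079626151}{429315070} = \frac{16099163609052129761}{429315070}$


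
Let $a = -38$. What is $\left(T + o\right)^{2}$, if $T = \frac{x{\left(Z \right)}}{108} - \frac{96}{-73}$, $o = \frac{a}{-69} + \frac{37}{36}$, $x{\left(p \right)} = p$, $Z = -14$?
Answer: $\frac{251192418481}{32881294224} \approx 7.6394$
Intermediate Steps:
$o = \frac{1307}{828}$ ($o = - \frac{38}{-69} + \frac{37}{36} = \left(-38\right) \left(- \frac{1}{69}\right) + 37 \cdot \frac{1}{36} = \frac{38}{69} + \frac{37}{36} = \frac{1307}{828} \approx 1.5785$)
$T = \frac{4673}{3942}$ ($T = - \frac{14}{108} - \frac{96}{-73} = \left(-14\right) \frac{1}{108} - - \frac{96}{73} = - \frac{7}{54} + \frac{96}{73} = \frac{4673}{3942} \approx 1.1854$)
$\left(T + o\right)^{2} = \left(\frac{4673}{3942} + \frac{1307}{828}\right)^{2} = \left(\frac{501191}{181332}\right)^{2} = \frac{251192418481}{32881294224}$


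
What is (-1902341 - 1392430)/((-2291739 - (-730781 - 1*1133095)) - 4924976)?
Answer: 3294771/5352839 ≈ 0.61552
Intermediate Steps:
(-1902341 - 1392430)/((-2291739 - (-730781 - 1*1133095)) - 4924976) = -3294771/((-2291739 - (-730781 - 1133095)) - 4924976) = -3294771/((-2291739 - 1*(-1863876)) - 4924976) = -3294771/((-2291739 + 1863876) - 4924976) = -3294771/(-427863 - 4924976) = -3294771/(-5352839) = -3294771*(-1/5352839) = 3294771/5352839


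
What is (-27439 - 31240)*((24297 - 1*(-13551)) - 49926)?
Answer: 708724962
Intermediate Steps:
(-27439 - 31240)*((24297 - 1*(-13551)) - 49926) = -58679*((24297 + 13551) - 49926) = -58679*(37848 - 49926) = -58679*(-12078) = 708724962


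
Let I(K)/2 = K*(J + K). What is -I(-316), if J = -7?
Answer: -204136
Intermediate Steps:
I(K) = 2*K*(-7 + K) (I(K) = 2*(K*(-7 + K)) = 2*K*(-7 + K))
-I(-316) = -2*(-316)*(-7 - 316) = -2*(-316)*(-323) = -1*204136 = -204136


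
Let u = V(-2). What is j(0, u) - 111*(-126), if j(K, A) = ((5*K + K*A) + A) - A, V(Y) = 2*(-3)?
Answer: 13986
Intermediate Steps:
V(Y) = -6
u = -6
j(K, A) = 5*K + A*K (j(K, A) = ((5*K + A*K) + A) - A = (A + 5*K + A*K) - A = 5*K + A*K)
j(0, u) - 111*(-126) = 0*(5 - 6) - 111*(-126) = 0*(-1) + 13986 = 0 + 13986 = 13986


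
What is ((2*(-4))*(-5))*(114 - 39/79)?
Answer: 358680/79 ≈ 4540.3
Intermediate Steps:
((2*(-4))*(-5))*(114 - 39/79) = (-8*(-5))*(114 - 39*1/79) = 40*(114 - 39/79) = 40*(8967/79) = 358680/79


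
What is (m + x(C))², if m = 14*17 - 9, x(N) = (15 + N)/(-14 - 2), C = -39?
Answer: 212521/4 ≈ 53130.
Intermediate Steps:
x(N) = -15/16 - N/16 (x(N) = (15 + N)/(-16) = (15 + N)*(-1/16) = -15/16 - N/16)
m = 229 (m = 238 - 9 = 229)
(m + x(C))² = (229 + (-15/16 - 1/16*(-39)))² = (229 + (-15/16 + 39/16))² = (229 + 3/2)² = (461/2)² = 212521/4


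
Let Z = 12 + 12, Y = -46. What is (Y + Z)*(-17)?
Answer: 374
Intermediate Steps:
Z = 24
(Y + Z)*(-17) = (-46 + 24)*(-17) = -22*(-17) = 374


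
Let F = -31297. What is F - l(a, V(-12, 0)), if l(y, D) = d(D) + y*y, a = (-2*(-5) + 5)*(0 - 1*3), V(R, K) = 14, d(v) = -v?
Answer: -33308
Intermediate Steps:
a = -45 (a = (10 + 5)*(0 - 3) = 15*(-3) = -45)
l(y, D) = y² - D (l(y, D) = -D + y*y = -D + y² = y² - D)
F - l(a, V(-12, 0)) = -31297 - ((-45)² - 1*14) = -31297 - (2025 - 14) = -31297 - 1*2011 = -31297 - 2011 = -33308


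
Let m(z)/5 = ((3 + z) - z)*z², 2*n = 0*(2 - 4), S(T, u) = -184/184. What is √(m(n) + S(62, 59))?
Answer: I ≈ 1.0*I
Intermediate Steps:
S(T, u) = -1 (S(T, u) = -184*1/184 = -1)
n = 0 (n = (0*(2 - 4))/2 = (0*(-2))/2 = (½)*0 = 0)
m(z) = 15*z² (m(z) = 5*(((3 + z) - z)*z²) = 5*(3*z²) = 15*z²)
√(m(n) + S(62, 59)) = √(15*0² - 1) = √(15*0 - 1) = √(0 - 1) = √(-1) = I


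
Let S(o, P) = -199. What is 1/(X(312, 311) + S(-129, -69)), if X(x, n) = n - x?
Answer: -1/200 ≈ -0.0050000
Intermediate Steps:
1/(X(312, 311) + S(-129, -69)) = 1/((311 - 1*312) - 199) = 1/((311 - 312) - 199) = 1/(-1 - 199) = 1/(-200) = -1/200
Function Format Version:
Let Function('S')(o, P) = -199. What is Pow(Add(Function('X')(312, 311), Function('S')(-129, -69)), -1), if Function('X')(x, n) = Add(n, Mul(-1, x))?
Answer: Rational(-1, 200) ≈ -0.0050000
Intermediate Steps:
Pow(Add(Function('X')(312, 311), Function('S')(-129, -69)), -1) = Pow(Add(Add(311, Mul(-1, 312)), -199), -1) = Pow(Add(Add(311, -312), -199), -1) = Pow(Add(-1, -199), -1) = Pow(-200, -1) = Rational(-1, 200)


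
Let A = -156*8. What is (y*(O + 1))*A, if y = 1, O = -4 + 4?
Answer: -1248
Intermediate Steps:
O = 0
A = -1248
(y*(O + 1))*A = (1*(0 + 1))*(-1248) = (1*1)*(-1248) = 1*(-1248) = -1248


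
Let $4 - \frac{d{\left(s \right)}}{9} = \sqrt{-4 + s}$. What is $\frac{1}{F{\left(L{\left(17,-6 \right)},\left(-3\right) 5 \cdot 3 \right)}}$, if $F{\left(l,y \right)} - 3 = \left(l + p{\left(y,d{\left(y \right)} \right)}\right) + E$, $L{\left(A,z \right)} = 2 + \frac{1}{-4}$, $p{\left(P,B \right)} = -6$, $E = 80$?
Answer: $\frac{4}{315} \approx 0.012698$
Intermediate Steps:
$d{\left(s \right)} = 36 - 9 \sqrt{-4 + s}$
$L{\left(A,z \right)} = \frac{7}{4}$ ($L{\left(A,z \right)} = 2 - \frac{1}{4} = \frac{7}{4}$)
$F{\left(l,y \right)} = 77 + l$ ($F{\left(l,y \right)} = 3 + \left(\left(l - 6\right) + 80\right) = 3 + \left(\left(-6 + l\right) + 80\right) = 3 + \left(74 + l\right) = 77 + l$)
$\frac{1}{F{\left(L{\left(17,-6 \right)},\left(-3\right) 5 \cdot 3 \right)}} = \frac{1}{77 + \frac{7}{4}} = \frac{1}{\frac{315}{4}} = \frac{4}{315}$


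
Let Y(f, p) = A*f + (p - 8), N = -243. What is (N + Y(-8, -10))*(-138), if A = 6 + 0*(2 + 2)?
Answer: 42642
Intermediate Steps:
A = 6 (A = 6 + 0*4 = 6 + 0 = 6)
Y(f, p) = -8 + p + 6*f (Y(f, p) = 6*f + (p - 8) = 6*f + (-8 + p) = -8 + p + 6*f)
(N + Y(-8, -10))*(-138) = (-243 + (-8 - 10 + 6*(-8)))*(-138) = (-243 + (-8 - 10 - 48))*(-138) = (-243 - 66)*(-138) = -309*(-138) = 42642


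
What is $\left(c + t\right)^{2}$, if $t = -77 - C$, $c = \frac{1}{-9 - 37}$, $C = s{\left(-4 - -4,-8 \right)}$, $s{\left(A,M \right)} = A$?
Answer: $\frac{12552849}{2116} \approx 5932.4$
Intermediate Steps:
$C = 0$ ($C = -4 - -4 = -4 + 4 = 0$)
$c = - \frac{1}{46}$ ($c = \frac{1}{-46} = - \frac{1}{46} \approx -0.021739$)
$t = -77$ ($t = -77 - 0 = -77 + 0 = -77$)
$\left(c + t\right)^{2} = \left(- \frac{1}{46} - 77\right)^{2} = \left(- \frac{3543}{46}\right)^{2} = \frac{12552849}{2116}$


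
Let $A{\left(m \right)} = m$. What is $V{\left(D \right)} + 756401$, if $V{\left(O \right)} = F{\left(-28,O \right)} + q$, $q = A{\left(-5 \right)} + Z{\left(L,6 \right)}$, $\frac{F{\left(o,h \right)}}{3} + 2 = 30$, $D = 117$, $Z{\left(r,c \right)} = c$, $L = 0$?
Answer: $756486$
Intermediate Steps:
$F{\left(o,h \right)} = 84$ ($F{\left(o,h \right)} = -6 + 3 \cdot 30 = -6 + 90 = 84$)
$q = 1$ ($q = -5 + 6 = 1$)
$V{\left(O \right)} = 85$ ($V{\left(O \right)} = 84 + 1 = 85$)
$V{\left(D \right)} + 756401 = 85 + 756401 = 756486$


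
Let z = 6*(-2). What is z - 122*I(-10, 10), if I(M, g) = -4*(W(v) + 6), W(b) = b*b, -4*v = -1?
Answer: 5893/2 ≈ 2946.5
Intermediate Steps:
v = ¼ (v = -¼*(-1) = ¼ ≈ 0.25000)
z = -12
W(b) = b²
I(M, g) = -97/4 (I(M, g) = -4*((¼)² + 6) = -4*(1/16 + 6) = -4*97/16 = -97/4)
z - 122*I(-10, 10) = -12 - 122*(-97/4) = -12 + 5917/2 = 5893/2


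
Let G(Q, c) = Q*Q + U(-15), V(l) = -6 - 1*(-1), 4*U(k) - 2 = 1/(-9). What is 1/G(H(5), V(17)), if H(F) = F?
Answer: 36/917 ≈ 0.039258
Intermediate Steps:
U(k) = 17/36 (U(k) = ½ + (¼)/(-9) = ½ + (¼)*(-⅑) = ½ - 1/36 = 17/36)
V(l) = -5 (V(l) = -6 + 1 = -5)
G(Q, c) = 17/36 + Q² (G(Q, c) = Q*Q + 17/36 = Q² + 17/36 = 17/36 + Q²)
1/G(H(5), V(17)) = 1/(17/36 + 5²) = 1/(17/36 + 25) = 1/(917/36) = 36/917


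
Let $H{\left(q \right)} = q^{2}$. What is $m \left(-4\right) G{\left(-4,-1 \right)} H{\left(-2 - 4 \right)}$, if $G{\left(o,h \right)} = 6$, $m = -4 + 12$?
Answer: $-6912$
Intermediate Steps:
$m = 8$
$m \left(-4\right) G{\left(-4,-1 \right)} H{\left(-2 - 4 \right)} = 8 \left(-4\right) 6 \left(-2 - 4\right)^{2} = \left(-32\right) 6 \left(-6\right)^{2} = \left(-192\right) 36 = -6912$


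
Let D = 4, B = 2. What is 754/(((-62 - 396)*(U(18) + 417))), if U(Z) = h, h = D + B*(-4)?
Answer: -377/94577 ≈ -0.0039862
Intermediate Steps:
h = -4 (h = 4 + 2*(-4) = 4 - 8 = -4)
U(Z) = -4
754/(((-62 - 396)*(U(18) + 417))) = 754/(((-62 - 396)*(-4 + 417))) = 754/((-458*413)) = 754/(-189154) = 754*(-1/189154) = -377/94577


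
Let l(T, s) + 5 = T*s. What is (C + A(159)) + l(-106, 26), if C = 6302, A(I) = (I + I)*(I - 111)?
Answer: 18805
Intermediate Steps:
l(T, s) = -5 + T*s
A(I) = 2*I*(-111 + I) (A(I) = (2*I)*(-111 + I) = 2*I*(-111 + I))
(C + A(159)) + l(-106, 26) = (6302 + 2*159*(-111 + 159)) + (-5 - 106*26) = (6302 + 2*159*48) + (-5 - 2756) = (6302 + 15264) - 2761 = 21566 - 2761 = 18805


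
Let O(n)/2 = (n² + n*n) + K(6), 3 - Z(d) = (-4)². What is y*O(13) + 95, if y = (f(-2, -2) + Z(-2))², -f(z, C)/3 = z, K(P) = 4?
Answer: 33611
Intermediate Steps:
f(z, C) = -3*z
Z(d) = -13 (Z(d) = 3 - 1*(-4)² = 3 - 1*16 = 3 - 16 = -13)
O(n) = 8 + 4*n² (O(n) = 2*((n² + n*n) + 4) = 2*((n² + n²) + 4) = 2*(2*n² + 4) = 2*(4 + 2*n²) = 8 + 4*n²)
y = 49 (y = (-3*(-2) - 13)² = (6 - 13)² = (-7)² = 49)
y*O(13) + 95 = 49*(8 + 4*13²) + 95 = 49*(8 + 4*169) + 95 = 49*(8 + 676) + 95 = 49*684 + 95 = 33516 + 95 = 33611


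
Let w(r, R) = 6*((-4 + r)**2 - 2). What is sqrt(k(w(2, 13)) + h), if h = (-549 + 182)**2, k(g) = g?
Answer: 7*sqrt(2749) ≈ 367.02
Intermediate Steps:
w(r, R) = -12 + 6*(-4 + r)**2 (w(r, R) = 6*(-2 + (-4 + r)**2) = -12 + 6*(-4 + r)**2)
h = 134689 (h = (-367)**2 = 134689)
sqrt(k(w(2, 13)) + h) = sqrt((-12 + 6*(-4 + 2)**2) + 134689) = sqrt((-12 + 6*(-2)**2) + 134689) = sqrt((-12 + 6*4) + 134689) = sqrt((-12 + 24) + 134689) = sqrt(12 + 134689) = sqrt(134701) = 7*sqrt(2749)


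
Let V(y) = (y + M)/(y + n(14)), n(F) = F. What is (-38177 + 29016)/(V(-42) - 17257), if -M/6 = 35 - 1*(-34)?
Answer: 64127/120685 ≈ 0.53136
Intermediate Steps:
M = -414 (M = -6*(35 - 1*(-34)) = -6*(35 + 34) = -6*69 = -414)
V(y) = (-414 + y)/(14 + y) (V(y) = (y - 414)/(y + 14) = (-414 + y)/(14 + y))
(-38177 + 29016)/(V(-42) - 17257) = (-38177 + 29016)/((-414 - 42)/(14 - 42) - 17257) = -9161/(-456/(-28) - 17257) = -9161/(-1/28*(-456) - 17257) = -9161/(114/7 - 17257) = -9161/(-120685/7) = -9161*(-7/120685) = 64127/120685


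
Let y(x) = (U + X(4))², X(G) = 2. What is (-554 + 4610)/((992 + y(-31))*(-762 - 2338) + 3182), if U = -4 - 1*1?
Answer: -676/516653 ≈ -0.0013084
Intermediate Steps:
U = -5 (U = -4 - 1 = -5)
y(x) = 9 (y(x) = (-5 + 2)² = (-3)² = 9)
(-554 + 4610)/((992 + y(-31))*(-762 - 2338) + 3182) = (-554 + 4610)/((992 + 9)*(-762 - 2338) + 3182) = 4056/(1001*(-3100) + 3182) = 4056/(-3103100 + 3182) = 4056/(-3099918) = 4056*(-1/3099918) = -676/516653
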